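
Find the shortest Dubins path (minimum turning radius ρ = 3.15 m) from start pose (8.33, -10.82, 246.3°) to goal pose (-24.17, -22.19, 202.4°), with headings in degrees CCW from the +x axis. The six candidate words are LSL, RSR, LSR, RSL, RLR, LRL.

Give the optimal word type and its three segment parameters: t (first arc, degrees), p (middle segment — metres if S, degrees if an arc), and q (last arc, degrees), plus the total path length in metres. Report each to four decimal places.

RSL: t = 48.8285°, p = 31.7725 m, q = 4.9285°, L = 34.7280 m

Let ψ = atan2(Δy, Δx) = atan2(-11.37, -32.50) = -160.7178° be the start→goal bearing.
Normalize: d = |goal − start| / ρ = 34.431481/3.15 = 10.930629, α = (θ_start − ψ) mod 360° = 47.0178° = 0.820616 rad, β = (θ_goal − ψ) mod 360° = 3.1178° = 0.054416 rad.
Common terms: sin α = 0.731566, cos α = 0.681771, sin β = 0.054389, cos β = 0.998520, cos(α−β) = 0.720551, d² = 119.478650. Work in radians in the unit-radius frame; every candidate has L = ρ·(t + p + q).
LSL: p² = 2 + d² − 2cos(α−β) + 2d(sin α − sin β) = 134.841477; p = √p² = 11.612126; φ = atan2(cos β − cos α, d + sin α − sin β) = 0.027281 rad; t = (φ − α) mod 2π = 5.489851 rad, q = (β − φ) mod 2π = 0.027135 rad → L = 3.15·(5.489851 + 11.612126 + 0.027135) = 3.15·17.129112 = 53.956703 m
RSR: p² = 2 + d² − 2cos(α−β) + 2d(sin β − sin α) = 105.233618; p = √p² = 10.258344; φ = atan2(cos α − cos β, d − sin α + sin β) = -0.030882 rad; t = (α − φ) mod 2π = 0.851498 rad, q = (φ − β) mod 2π = 6.197887 rad → L = 3.15·(0.851498 + 10.258344 + 6.197887) = 3.15·17.307729 = 54.519345 m
LSR: p² = d² − 2 + 2cos(α−β) + 2d(sin α + sin β) = 136.101712; p = √p² = 11.666264; φ = atan2(−cos α − cos β, d + sin α + sin β) − atan2(−2, p) = 0.027344 rad; t = (φ − α) mod 2π = 5.489914 rad, q = (φ − β) mod 2π = 6.256113 rad → L = 3.15·(5.489914 + 11.666264 + 6.256113) = 3.15·23.412291 = 73.748716 m
RSL: p² = d² − 2 + 2cos(α−β) − 2d(sin α + sin β) = 101.737792; p = √p² = 10.086515; φ = atan2(cos α + cos β, d − sin α − sin β) − atan2(2, p) = -0.031603 rad; t = (α − φ) mod 2π = 0.852218 rad, q = (β − φ) mod 2π = 0.086019 rad → L = 3.15·(0.852218 + 10.086515 + 0.086019) = 3.15·11.024753 = 34.727971 m
RLR: c = (6 − d² + 2cos(α−β) + 2d(sin α − sin β))/8 = -12.154202, |c| > 1 → infeasible
LRL: c = (6 − d² + 2cos(α−β) − 2d(sin α − sin β))/8 = -15.855185, |c| > 1 → infeasible
Shortest: RSL with L = 34.727971 m ≈ 34.7280 m
Convert RSL to answer units (arcs ×180/π): t = 0.852218·180/π = 48.8285°, p = ρ·p = 3.15·10.086515 = 31.7725 m, q = 0.086019·180/π = 4.9285°, L = 34.7280 m.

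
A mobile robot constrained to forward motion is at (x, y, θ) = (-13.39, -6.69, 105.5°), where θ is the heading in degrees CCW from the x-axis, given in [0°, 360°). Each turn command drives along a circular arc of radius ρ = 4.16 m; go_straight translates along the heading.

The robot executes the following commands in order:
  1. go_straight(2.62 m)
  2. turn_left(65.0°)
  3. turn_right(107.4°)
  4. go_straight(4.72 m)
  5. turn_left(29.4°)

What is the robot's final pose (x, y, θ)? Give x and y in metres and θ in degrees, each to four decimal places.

set_pose: (x, y, θ) = (-13.3900, -6.6900, 105.5000°), ρ = 4.16
go_straight(2.62): x += 2.62·cos θ, y += 2.62·sin θ → (-14.0902, -4.1653, 105.5000°)
turn_left(65.0°): centre at ρ to the left, rotate +65.0° → (-17.4123, -1.1741, 170.5000°)
turn_right(107.4°): centre at ρ to the right, rotate −107.4° → (-20.4355, 4.8110, 63.1000°)
go_straight(4.72): x += 4.72·cos θ, y += 4.72·sin θ → (-18.3001, 9.0203, 63.1000°)
turn_left(29.4°): centre at ρ to the left, rotate +29.4° → (-17.8539, 11.0839, 92.5000°)

(-17.8539, 11.0839, 92.5000°)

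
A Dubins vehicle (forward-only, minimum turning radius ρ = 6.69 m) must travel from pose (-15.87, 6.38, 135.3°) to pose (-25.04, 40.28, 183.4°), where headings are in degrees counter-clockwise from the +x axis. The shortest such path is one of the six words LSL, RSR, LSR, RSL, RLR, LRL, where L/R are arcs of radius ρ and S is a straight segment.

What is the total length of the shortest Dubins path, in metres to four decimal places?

Let ψ = atan2(Δy, Δx) = atan2(33.90, -9.17) = 105.1364° be the start→goal bearing.
Normalize: d = |goal − start| / ρ = 35.118356/6.69 = 5.249381, α = (θ_start − ψ) mod 360° = 30.1636° = 0.526455 rad, β = (θ_goal − ψ) mod 360° = 78.2636° = 1.365958 rad.
Common terms: sin α = 0.502471, cos α = 0.864594, sin β = 0.979094, cos β = 0.203409, cos(α−β) = 0.667833, d² = 27.555996. Work in radians in the unit-radius frame; every candidate has L = ρ·(t + p + q).
LSL: p² = 2 + d² − 2cos(α−β) + 2d(sin α − sin β) = 23.216385; p = √p² = 4.818338; φ = atan2(cos β − cos α, d + sin α − sin β) = -0.137657 rad; t = (φ − α) mod 2π = 5.619073 rad, q = (β − φ) mod 2π = 1.503615 rad → L = 6.69·(5.619073 + 4.818338 + 1.503615) = 6.69·11.941027 = 79.885471 m
RSR: p² = 2 + d² − 2cos(α−β) + 2d(sin β − sin α) = 33.224276; p = √p² = 5.764050; φ = atan2(cos α − cos β, d − sin α + sin β) = 0.114962 rad; t = (α − φ) mod 2π = 0.411493 rad, q = (φ − β) mod 2π = 5.032188 rad → L = 6.69·(0.411493 + 5.764050 + 5.032188) = 6.69·11.207732 = 74.979729 m
LSR: p² = d² − 2 + 2cos(α−β) + 2d(sin α + sin β) = 42.446262; p = √p² = 6.515080; φ = atan2(−cos α − cos β, d + sin α + sin β) − atan2(−2, p) = 0.140490 rad; t = (φ − α) mod 2π = 5.897220 rad, q = (φ − β) mod 2π = 5.057717 rad → L = 6.69·(5.897220 + 6.515080 + 5.057717) = 6.69·17.470016 = 116.874407 m
RSL: p² = d² − 2 + 2cos(α−β) − 2d(sin α + sin β) = 11.337059; p = √p² = 3.367055; φ = atan2(cos α + cos β, d − sin α − sin β) − atan2(2, p) = -0.259781 rad; t = (α − φ) mod 2π = 0.786236 rad, q = (β − φ) mod 2π = 1.625739 rad → L = 6.69·(0.786236 + 3.367055 + 1.625739) = 6.69·5.779029 = 38.661707 m
RLR: c = (6 − d² + 2cos(α−β) + 2d(sin α − sin β))/8 = -3.153034, |c| > 1 → infeasible
LRL: c = (6 − d² + 2cos(α−β) − 2d(sin α − sin β))/8 = -1.902048, |c| > 1 → infeasible
Shortest: RSL with L = 38.661707 m ≈ 38.6617 m

38.6617 m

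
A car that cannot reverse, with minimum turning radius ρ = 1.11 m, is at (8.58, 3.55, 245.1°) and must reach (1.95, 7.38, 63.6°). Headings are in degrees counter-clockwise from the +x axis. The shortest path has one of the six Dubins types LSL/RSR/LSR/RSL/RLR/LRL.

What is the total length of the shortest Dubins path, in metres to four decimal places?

8.9622 m

Let ψ = atan2(Δy, Δx) = atan2(3.83, -6.63) = 149.9860° be the start→goal bearing.
Normalize: d = |goal − start| / ρ = 7.656749/1.11 = 6.897972, α = (θ_start − ψ) mod 360° = 95.1140° = 1.660053 rad, β = (θ_goal − ψ) mod 360° = 273.6140° = 4.775466 rad.
Common terms: sin α = 0.996019, cos α = -0.089139, sin β = -0.998011, cos β = 0.063035, cos(α−β) = -0.999657, d² = 47.582014. Work in radians in the unit-radius frame; every candidate has L = ρ·(t + p + q).
LSL: p² = 2 + d² − 2cos(α−β) + 2d(sin α − sin β) = 79.090862; p = √p² = 8.893304; φ = atan2(cos β − cos α, d + sin α − sin β) = 0.017112 rad; t = (φ − α) mod 2π = 4.640244 rad, q = (β − φ) mod 2π = 4.758354 rad → L = 1.11·(4.640244 + 8.893304 + 4.758354) = 1.11·18.291902 = 20.304012 m
RSR: p² = 2 + d² − 2cos(α−β) + 2d(sin β − sin α) = 24.071796; p = √p² = 4.906302; φ = atan2(cos α − cos β, d − sin α + sin β) = -0.031021 rad; t = (α − φ) mod 2π = 1.691074 rad, q = (φ − β) mod 2π = 1.476698 rad → L = 1.11·(1.691074 + 4.906302 + 1.476698) = 1.11·8.074074 = 8.962222 m
LSR: p² = d² − 2 + 2cos(α−β) + 2d(sin α + sin β) = 43.555217; p = √p² = 6.599638; φ = atan2(−cos α − cos β, d + sin α + sin β) − atan2(−2, p) = 0.298035 rad; t = (φ − α) mod 2π = 4.921167 rad, q = (φ − β) mod 2π = 1.805754 rad → L = 1.11·(4.921167 + 6.599638 + 1.805754) = 1.11·13.326559 = 14.792481 m
RSL: p² = d² − 2 + 2cos(α−β) − 2d(sin α + sin β) = 43.610182; p = √p² = 6.603801; φ = atan2(cos α + cos β, d − sin α − sin β) − atan2(2, p) = -0.297858 rad; t = (α − φ) mod 2π = 1.957911 rad, q = (β − φ) mod 2π = 5.073324 rad → L = 1.11·(1.957911 + 6.603801 + 5.073324) = 1.11·13.635036 = 15.134890 m
RLR: c = (6 − d² + 2cos(α−β) + 2d(sin α − sin β))/8 = -2.008975, |c| > 1 → infeasible
LRL: c = (6 − d² + 2cos(α−β) − 2d(sin α − sin β))/8 = -8.886358, |c| > 1 → infeasible
Shortest: RSR with L = 8.962222 m ≈ 8.9622 m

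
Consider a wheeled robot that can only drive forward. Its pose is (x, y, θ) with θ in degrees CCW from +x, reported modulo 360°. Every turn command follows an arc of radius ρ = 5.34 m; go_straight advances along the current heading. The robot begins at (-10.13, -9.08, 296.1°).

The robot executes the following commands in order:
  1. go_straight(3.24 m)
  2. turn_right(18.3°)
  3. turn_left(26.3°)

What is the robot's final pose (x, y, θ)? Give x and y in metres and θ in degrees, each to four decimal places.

(-7.3407, -15.8833, 304.1000°)

set_pose: (x, y, θ) = (-10.1300, -9.0800, 296.1000°), ρ = 5.34
go_straight(3.24): x += 3.24·cos θ, y += 3.24·sin θ → (-8.7046, -11.9896, 296.1000°)
turn_right(18.3°): centre at ρ to the right, rotate −18.3° → (-8.2095, -13.6142, 277.8000°)
turn_left(26.3°): centre at ρ to the left, rotate +26.3° → (-7.3407, -15.8833, 304.1000°)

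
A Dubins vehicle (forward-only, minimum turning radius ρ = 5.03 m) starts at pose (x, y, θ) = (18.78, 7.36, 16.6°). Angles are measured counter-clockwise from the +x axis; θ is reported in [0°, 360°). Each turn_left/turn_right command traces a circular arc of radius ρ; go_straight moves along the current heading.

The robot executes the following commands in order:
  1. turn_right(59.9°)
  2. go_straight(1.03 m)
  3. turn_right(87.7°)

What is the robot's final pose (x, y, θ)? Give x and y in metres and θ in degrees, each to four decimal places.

set_pose: (x, y, θ) = (18.7800, 7.3600, 16.6000°), ρ = 5.03
turn_right(59.9°): centre at ρ to the right, rotate −59.9° → (23.6667, 6.2003, -43.3000° ≡ 316.7000°)
go_straight(1.03): x += 1.03·cos θ, y += 1.03·sin θ → (24.4163, 5.4939, 316.7000°)
turn_right(87.7°): centre at ρ to the right, rotate −87.7° → (24.7628, -1.4667, 229.0000°)

(24.7628, -1.4667, 229.0000°)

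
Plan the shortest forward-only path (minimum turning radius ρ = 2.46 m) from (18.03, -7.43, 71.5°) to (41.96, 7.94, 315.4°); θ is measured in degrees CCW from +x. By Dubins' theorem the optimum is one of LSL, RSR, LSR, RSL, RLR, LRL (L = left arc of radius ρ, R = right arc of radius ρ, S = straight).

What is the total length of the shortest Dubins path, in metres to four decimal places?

29.5233 m

Let ψ = atan2(Δy, Δx) = atan2(15.37, 23.93) = 32.7122° be the start→goal bearing.
Normalize: d = |goal − start| / ρ = 28.440847/2.46 = 11.561320, α = (θ_start − ψ) mod 360° = 38.7878° = 0.676974 rad, β = (θ_goal − ψ) mod 360° = 282.6878° = 4.933832 rad.
Common terms: sin α = 0.626437, cos α = 0.779472, sin β = -0.975581, cos β = 0.219638, cos(α−β) = -0.439939, d² = 133.664122. Work in radians in the unit-radius frame; every candidate has L = ρ·(t + p + q).
LSL: p² = 2 + d² − 2cos(α−β) + 2d(sin α − sin β) = 173.586907; p = √p² = 13.175238; φ = atan2(cos β − cos α, d + sin α − sin β) = -0.042504 rad; t = (φ − α) mod 2π = 5.563707 rad, q = (β − φ) mod 2π = 4.976337 rad → L = 2.46·(5.563707 + 13.175238 + 4.976337) = 2.46·23.715282 = 58.339593 m
RSR: p² = 2 + d² − 2cos(α−β) + 2d(sin β − sin α) = 99.501093; p = √p² = 9.975023; φ = atan2(cos α − cos β, d − sin α + sin β) = 0.056153 rad; t = (α − φ) mod 2π = 0.620821 rad, q = (φ − β) mod 2π = 1.405506 rad → L = 2.46·(0.620821 + 9.975023 + 1.405506) = 2.46·12.001351 = 29.523323 m
LSR: p² = d² − 2 + 2cos(α−β) + 2d(sin α + sin β) = 122.711113; p = √p² = 11.077505; φ = atan2(−cos α − cos β, d + sin α + sin β) − atan2(−2, p) = 0.089747 rad; t = (φ − α) mod 2π = 5.695958 rad, q = (φ − β) mod 2π = 1.439100 rad → L = 2.46·(5.695958 + 11.077505 + 1.439100) = 2.46·18.212563 = 44.802905 m
RSL: p² = d² − 2 + 2cos(α−β) − 2d(sin α + sin β) = 138.857374; p = √p² = 11.783776; φ = atan2(cos α + cos β, d − sin α − sin β) − atan2(2, p) = -0.084434 rad; t = (α − φ) mod 2π = 0.761408 rad, q = (β − φ) mod 2π = 5.018266 rad → L = 2.46·(0.761408 + 11.783776 + 5.018266) = 2.46·17.563450 = 43.206087 m
RLR: c = (6 − d² + 2cos(α−β) + 2d(sin α − sin β))/8 = -11.437637, |c| > 1 → infeasible
LRL: c = (6 − d² + 2cos(α−β) − 2d(sin α − sin β))/8 = -20.698363, |c| > 1 → infeasible
Shortest: RSR with L = 29.523323 m ≈ 29.5233 m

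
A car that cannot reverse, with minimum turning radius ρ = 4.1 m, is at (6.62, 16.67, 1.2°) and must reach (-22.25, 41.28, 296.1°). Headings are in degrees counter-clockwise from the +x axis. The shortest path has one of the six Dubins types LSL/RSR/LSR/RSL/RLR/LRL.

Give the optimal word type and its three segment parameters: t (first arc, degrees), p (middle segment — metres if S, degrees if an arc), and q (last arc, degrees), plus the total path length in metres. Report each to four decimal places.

Let ψ = atan2(Δy, Δx) = atan2(24.61, -28.87) = 139.5543° be the start→goal bearing.
Normalize: d = |goal − start| / ρ = 37.935854/4.1 = 9.252647, α = (θ_start − ψ) mod 360° = 221.6457° = 3.868447 rad, β = (θ_goal − ψ) mod 360° = 156.5457° = 2.732237 rad.
Common terms: sin α = -0.664522, cos α = -0.747269, sin β = 0.398018, cos β = -0.917378, cos(α−β) = 0.421036, d² = 85.611481. Work in radians in the unit-radius frame; every candidate has L = ρ·(t + p + q).
LSL: p² = 2 + d² − 2cos(α−β) + 2d(sin α − sin β) = 67.106793; p = √p² = 8.191874; φ = atan2(cos β − cos α, d + sin α − sin β) = -0.020767 rad; t = (φ − α) mod 2π = 2.393972 rad, q = (β − φ) mod 2π = 2.753004 rad → L = 4.1·(2.393972 + 8.191874 + 2.753004) = 4.1·13.338850 = 54.689283 m
RSR: p² = 2 + d² − 2cos(α−β) + 2d(sin β − sin α) = 106.432026; p = √p² = 10.316590; φ = atan2(cos α − cos β, d − sin α + sin β) = 0.016490 rad; t = (α − φ) mod 2π = 3.851957 rad, q = (φ − β) mod 2π = 3.567438 rad → L = 4.1·(3.851957 + 10.316590 + 3.567438) = 4.1·17.735984 = 72.717536 m
LSR: p² = d² − 2 + 2cos(α−β) + 2d(sin α + sin β) = 79.521818; p = √p² = 8.917501; φ = atan2(−cos α − cos β, d + sin α + sin β) − atan2(−2, p) = 0.403797 rad; t = (φ − α) mod 2π = 2.818535 rad, q = (φ − β) mod 2π = 3.954745 rad → L = 4.1·(2.818535 + 8.917501 + 3.954745) = 4.1·15.690781 = 64.332201 m
RSL: p² = d² − 2 + 2cos(α−β) − 2d(sin α + sin β) = 89.385288; p = √p² = 9.454379; φ = atan2(cos α + cos β, d − sin α − sin β) − atan2(2, p) = -0.381592 rad; t = (α − φ) mod 2π = 4.250038 rad, q = (β − φ) mod 2π = 3.113829 rad → L = 4.1·(4.250038 + 9.454379 + 3.113829) = 4.1·16.818246 = 68.954811 m
RLR: c = (6 − d² + 2cos(α−β) + 2d(sin α − sin β))/8 = -12.304003, |c| > 1 → infeasible
LRL: c = (6 − d² + 2cos(α−β) − 2d(sin α − sin β))/8 = -7.388349, |c| > 1 → infeasible
Shortest: LSL with L = 54.689283 m ≈ 54.6893 m
Convert LSL to answer units (arcs ×180/π): t = 2.393972·180/π = 137.1645°, p = ρ·p = 4.1·8.191874 = 33.5867 m, q = 2.753004·180/π = 157.7355°, L = 54.6893 m.

LSL: t = 137.1645°, p = 33.5867 m, q = 157.7355°, L = 54.6893 m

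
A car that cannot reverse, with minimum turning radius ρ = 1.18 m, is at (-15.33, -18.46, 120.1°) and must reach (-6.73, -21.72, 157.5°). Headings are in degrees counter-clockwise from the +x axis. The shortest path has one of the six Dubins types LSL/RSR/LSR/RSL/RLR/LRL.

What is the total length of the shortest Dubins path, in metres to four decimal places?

15.1362 m

Let ψ = atan2(Δy, Δx) = atan2(-3.26, 8.60) = -20.7602° be the start→goal bearing.
Normalize: d = |goal − start| / ρ = 9.197152/1.18 = 7.794196, α = (θ_start − ψ) mod 360° = 140.8602° = 2.458474 rad, β = (θ_goal − ψ) mod 360° = 178.2602° = 3.111227 rad.
Common terms: sin α = 0.631215, cos α = -0.775608, sin β = 0.030361, cos β = -0.999539, cos(α−β) = 0.794415, d² = 60.749497. Work in radians in the unit-radius frame; every candidate has L = ρ·(t + p + q).
LSL: p² = 2 + d² − 2cos(α−β) + 2d(sin α − sin β) = 70.527019; p = √p² = 8.398037; φ = atan2(cos β − cos α, d + sin α − sin β) = -0.026668 rad; t = (φ − α) mod 2π = 3.798043 rad, q = (β − φ) mod 2π = 3.137895 rad → L = 1.18·(3.798043 + 8.398037 + 3.137895) = 1.18·15.333975 = 18.094091 m
RSR: p² = 2 + d² − 2cos(α−β) + 2d(sin β − sin α) = 51.794317; p = √p² = 7.196827; φ = atan2(cos α − cos β, d − sin α + sin β) = 0.031120 rad; t = (α − φ) mod 2π = 2.427354 rad, q = (φ − β) mod 2π = 3.203078 rad → L = 1.18·(2.427354 + 7.196827 + 3.203078) = 1.18·12.827259 = 15.136166 m
LSR: p² = d² − 2 + 2cos(α−β) + 2d(sin α + sin β) = 70.651221; p = √p² = 8.405428; φ = atan2(−cos α − cos β, d + sin α + sin β) − atan2(−2, p) = 0.440526 rad; t = (φ − α) mod 2π = 4.265237 rad, q = (φ − β) mod 2π = 3.612484 rad → L = 1.18·(4.265237 + 8.405428 + 3.612484) = 1.18·16.283149 = 19.214115 m
RSL: p² = d² − 2 + 2cos(α−β) − 2d(sin α + sin β) = 50.025433; p = √p² = 7.072866; φ = atan2(cos α + cos β, d − sin α − sin β) − atan2(2, p) = -0.519498 rad; t = (α − φ) mod 2π = 2.977972 rad, q = (β − φ) mod 2π = 3.630725 rad → L = 1.18·(2.977972 + 7.072866 + 3.630725) = 1.18·13.681564 = 16.144245 m
RLR: c = (6 − d² + 2cos(α−β) + 2d(sin α − sin β))/8 = -5.474290, |c| > 1 → infeasible
LRL: c = (6 − d² + 2cos(α−β) − 2d(sin α − sin β))/8 = -7.815877, |c| > 1 → infeasible
Shortest: RSR with L = 15.136166 m ≈ 15.1362 m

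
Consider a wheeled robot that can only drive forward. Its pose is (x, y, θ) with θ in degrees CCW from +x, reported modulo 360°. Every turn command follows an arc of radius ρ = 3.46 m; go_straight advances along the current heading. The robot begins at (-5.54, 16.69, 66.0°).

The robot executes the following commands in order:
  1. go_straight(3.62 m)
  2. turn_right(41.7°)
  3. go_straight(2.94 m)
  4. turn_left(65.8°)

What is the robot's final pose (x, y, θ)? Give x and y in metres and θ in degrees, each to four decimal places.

set_pose: (x, y, θ) = (-5.5400, 16.6900, 66.0000°), ρ = 3.46
go_straight(3.62): x += 3.62·cos θ, y += 3.62·sin θ → (-4.0676, 19.9970, 66.0000°)
turn_right(41.7°): centre at ρ to the right, rotate −41.7° → (-2.3306, 21.7432, 24.3000°)
go_straight(2.94): x += 2.94·cos θ, y += 2.94·sin θ → (0.3489, 22.9530, 24.3000°)
turn_left(65.8°): centre at ρ to the left, rotate +65.8° → (2.3851, 26.1125, 90.1000°)

(2.3851, 26.1125, 90.1000°)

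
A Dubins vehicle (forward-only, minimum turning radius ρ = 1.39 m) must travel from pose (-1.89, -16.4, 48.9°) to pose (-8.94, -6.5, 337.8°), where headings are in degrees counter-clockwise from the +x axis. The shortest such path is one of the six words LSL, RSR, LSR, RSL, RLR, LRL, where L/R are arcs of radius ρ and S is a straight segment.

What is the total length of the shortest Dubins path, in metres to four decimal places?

Let ψ = atan2(Δy, Δx) = atan2(9.90, -7.05) = 125.4555° be the start→goal bearing.
Normalize: d = |goal − start| / ρ = 12.153703/1.39 = 8.743671, α = (θ_start − ψ) mod 360° = 283.4445° = 4.947040 rad, β = (θ_goal − ψ) mod 360° = 212.3445° = 3.706111 rad.
Common terms: sin α = -0.972595, cos α = 0.232504, sin β = -0.535009, cos β = -0.844846, cos(α−β) = 0.323917, d² = 76.451788. Work in radians in the unit-radius frame; every candidate has L = ρ·(t + p + q).
LSL: p² = 2 + d² − 2cos(α−β) + 2d(sin α − sin β) = 70.151729; p = √p² = 8.375663; φ = atan2(cos β − cos α, d + sin α − sin β) = -0.128986 rad; t = (φ − α) mod 2π = 1.207159 rad, q = (β − φ) mod 2π = 3.835097 rad → L = 1.39·(1.207159 + 8.375663 + 3.835097) = 1.39·13.417919 = 18.650908 m
RSR: p² = 2 + d² − 2cos(α−β) + 2d(sin β − sin α) = 85.456177; p = √p² = 9.244251; φ = atan2(cos α − cos β, d − sin α + sin β) = 0.116808 rad; t = (α − φ) mod 2π = 4.830232 rad, q = (φ − β) mod 2π = 2.693882 rad → L = 1.39·(4.830232 + 9.244251 + 2.693882) = 1.39·16.768365 = 23.308028 m
LSR: p² = d² − 2 + 2cos(α−β) + 2d(sin α + sin β) = 48.735626; p = √p² = 6.981091; φ = atan2(−cos α − cos β, d + sin α + sin β) − atan2(−2, p) = 0.363438 rad; t = (φ − α) mod 2π = 1.699583 rad, q = (φ − β) mod 2π = 2.940512 rad → L = 1.39·(1.699583 + 6.981091 + 2.940512) = 1.39·11.621185 = 16.153447 m
RSL: p² = d² − 2 + 2cos(α−β) − 2d(sin α + sin β) = 101.463620; p = √p² = 10.072915; φ = atan2(cos α + cos β, d − sin α − sin β) − atan2(2, p) = -0.255666 rad; t = (α − φ) mod 2π = 5.202706 rad, q = (β − φ) mod 2π = 3.961777 rad → L = 1.39·(5.202706 + 10.072915 + 3.961777) = 1.39·19.237398 = 26.739983 m
RLR: c = (6 − d² + 2cos(α−β) + 2d(sin α − sin β))/8 = -9.682022, |c| > 1 → infeasible
LRL: c = (6 − d² + 2cos(α−β) − 2d(sin α − sin β))/8 = -7.768966, |c| > 1 → infeasible
Shortest: LSR with L = 16.153447 m ≈ 16.1534 m

16.1534 m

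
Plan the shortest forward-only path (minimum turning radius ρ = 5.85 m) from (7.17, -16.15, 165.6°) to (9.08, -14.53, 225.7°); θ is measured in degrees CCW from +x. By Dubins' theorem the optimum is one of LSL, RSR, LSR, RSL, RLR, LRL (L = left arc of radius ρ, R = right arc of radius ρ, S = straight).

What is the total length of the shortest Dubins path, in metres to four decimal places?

Let ψ = atan2(Δy, Δx) = atan2(1.62, 1.91) = 40.3035° be the start→goal bearing.
Normalize: d = |goal − start| / ρ = 2.504496/5.85 = 0.428119, α = (θ_start − ψ) mod 360° = 125.2965° = 2.186836 rad, β = (θ_goal − ψ) mod 360° = 185.3965° = 3.235779 rad.
Common terms: sin α = 0.816173, cos α = -0.577807, sin β = -0.094047, cos β = -0.995568, cos(α−β) = 0.498488, d² = 0.183286. Work in radians in the unit-radius frame; every candidate has L = ρ·(t + p + q).
LSL: p² = 2 + d² − 2cos(α−β) + 2d(sin α − sin β) = 1.965675; p = √p² = 1.402025; φ = atan2(cos β − cos α, d + sin α − sin β) = -0.302564 rad; t = (φ − α) mod 2π = 3.793785 rad, q = (β − φ) mod 2π = 3.538343 rad → L = 5.85·(3.793785 + 1.402025 + 3.538343) = 5.85·8.734154 = 51.094799 m
RSR: p² = 2 + d² − 2cos(α−β) + 2d(sin β − sin α) = 0.406945; p = √p² = 0.637923; φ = atan2(cos α − cos β, d − sin α + sin β) = 2.427574 rad; t = (α − φ) mod 2π = 6.042447 rad, q = (φ − β) mod 2π = 5.474980 rad → L = 5.85·(6.042447 + 0.637923 + 5.474980) = 5.85·12.155350 = 71.108800 m
LSR: p² = d² − 2 + 2cos(α−β) + 2d(sin α + sin β) = -0.201427 < 0 → infeasible
RSL: p² = d² − 2 + 2cos(α−β) − 2d(sin α + sin β) = -1.438050 < 0 → infeasible
RLR: c = (6 − d² + 2cos(α−β) + 2d(sin α − sin β))/8 = 0.949132; p = 2π − arccos c = 5.962856 rad; φ = atan2(cos α − cos β, d − sin α + sin β) = 2.427574 rad; t = (α − φ + p/2) mod 2π = 2.740690 rad, q = (α − β − t + p) mod 2π = 2.173223 rad → L = 5.85·(2.740690 + 5.962856 + 2.173223) = 5.85·10.876769 = 63.629101 m
LRL: c = (6 − d² + 2cos(α−β) − 2d(sin α − sin β))/8 = 0.754291; p = 2π − arccos c = 5.566962 rad; φ = atan2(cos β − cos α, d + sin α − sin β) = -0.302564 rad; t = (φ − α + p/2) mod 2π = 0.294080 rad, q = (β − α − t + p) mod 2π = 0.038639 rad → L = 5.85·(0.294080 + 5.566962 + 0.038639) = 5.85·5.899681 = 34.513136 m
Shortest: LRL with L = 34.513136 m ≈ 34.5131 m

34.5131 m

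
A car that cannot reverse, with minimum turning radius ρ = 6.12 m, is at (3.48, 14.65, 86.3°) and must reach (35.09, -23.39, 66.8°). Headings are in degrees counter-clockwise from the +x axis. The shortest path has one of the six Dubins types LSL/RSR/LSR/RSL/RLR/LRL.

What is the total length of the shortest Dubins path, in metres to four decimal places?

Let ψ = atan2(Δy, Δx) = atan2(-38.04, 31.61) = -50.2745° be the start→goal bearing.
Normalize: d = |goal − start| / ρ = 49.459415/6.12 = 8.081604, α = (θ_start − ψ) mod 360° = 136.5745° = 2.383675 rad, β = (θ_goal − ψ) mod 360° = 117.0745° = 2.043336 rad.
Common terms: sin α = 0.687411, cos α = -0.726269, sin β = 0.890415, cos β = -0.455149, cos(α−β) = 0.942641, d² = 65.312318. Work in radians in the unit-radius frame; every candidate has L = ρ·(t + p + q).
LSL: p² = 2 + d² − 2cos(α−β) + 2d(sin α − sin β) = 62.145827; p = √p² = 7.883262; φ = atan2(cos β − cos α, d + sin α − sin β) = 0.034399 rad; t = (φ − α) mod 2π = 3.933909 rad, q = (β − φ) mod 2π = 2.008937 rad → L = 6.12·(3.933909 + 7.883262 + 2.008937) = 6.12·13.826109 = 84.615785 m
RSR: p² = 2 + d² − 2cos(α−β) + 2d(sin β − sin α) = 68.708244; p = √p² = 8.289044; φ = atan2(cos α − cos β, d − sin α + sin β) = -0.032714 rad; t = (α − φ) mod 2π = 2.416389 rad, q = (φ − β) mod 2π = 4.207135 rad → L = 6.12·(2.416389 + 8.289044 + 4.207135) = 6.12·14.912568 = 91.264917 m
LSR: p² = d² − 2 + 2cos(α−β) + 2d(sin α + sin β) = 90.700327; p = √p² = 9.523672; φ = atan2(−cos α − cos β, d + sin α + sin β) − atan2(−2, p) = 0.328698 rad; t = (φ − α) mod 2π = 4.228208 rad, q = (φ − β) mod 2π = 4.568547 rad → L = 6.12·(4.228208 + 9.523672 + 4.568547) = 6.12·18.320427 = 112.121015 m
RSL: p² = d² − 2 + 2cos(α−β) − 2d(sin α + sin β) = 39.694876; p = √p² = 6.300387; φ = atan2(cos α + cos β, d − sin α − sin β) − atan2(2, p) = -0.487071 rad; t = (α − φ) mod 2π = 2.870747 rad, q = (β − φ) mod 2π = 2.530407 rad → L = 6.12·(2.870747 + 6.300387 + 2.530407) = 6.12·11.701541 = 71.613430 m
RLR: c = (6 − d² + 2cos(α−β) + 2d(sin α − sin β))/8 = -7.588530, |c| > 1 → infeasible
LRL: c = (6 − d² + 2cos(α−β) − 2d(sin α − sin β))/8 = -6.768228, |c| > 1 → infeasible
Shortest: RSL with L = 71.613430 m ≈ 71.6134 m

71.6134 m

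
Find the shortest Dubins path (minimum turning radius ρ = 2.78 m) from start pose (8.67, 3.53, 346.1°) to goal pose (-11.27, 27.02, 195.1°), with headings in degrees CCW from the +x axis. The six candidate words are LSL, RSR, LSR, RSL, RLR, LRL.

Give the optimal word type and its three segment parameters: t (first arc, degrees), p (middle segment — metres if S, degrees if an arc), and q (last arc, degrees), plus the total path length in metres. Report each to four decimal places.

LSL: t = 151.5769°, p = 26.8931 m, q = 57.4231°, L = 37.0338 m

Let ψ = atan2(Δy, Δx) = atan2(23.49, -19.94) = 130.3270° be the start→goal bearing.
Normalize: d = |goal − start| / ρ = 30.812071/2.78 = 11.083479, α = (θ_start − ψ) mod 360° = 215.7730° = 3.765949 rad, β = (θ_goal − ψ) mod 360° = 64.7730° = 1.130502 rad.
Common terms: sin α = -0.584576, cos α = -0.811339, sin β = 0.904626, cos β = 0.426205, cos(α−β) = -0.874620, d² = 122.843499. Work in radians in the unit-radius frame; every candidate has L = ρ·(t + p + q).
LSL: p² = 2 + d² − 2cos(α−β) + 2d(sin α − sin β) = 93.581663; p = √p² = 9.673762; φ = atan2(cos β − cos α, d + sin α − sin β) = 0.128280 rad; t = (φ − α) mod 2π = 2.645515 rad, q = (β − φ) mod 2π = 1.002223 rad → L = 2.78·(2.645515 + 9.673762 + 1.002223) = 2.78·13.321500 = 37.033769 m
RSR: p² = 2 + d² − 2cos(α−β) + 2d(sin β − sin α) = 159.603814; p = √p² = 12.633440; φ = atan2(cos α − cos β, d − sin α + sin β) = -0.098115 rad; t = (α − φ) mod 2π = 3.864065 rad, q = (φ − β) mod 2π = 5.054568 rad → L = 2.78·(3.864065 + 12.633440 + 5.054568) = 2.78·21.552073 = 59.914762 m
LSR: p² = d² − 2 + 2cos(α−β) + 2d(sin α + sin β) = 126.188813; p = √p² = 11.233379; φ = atan2(−cos α − cos β, d + sin α + sin β) − atan2(−2, p) = 0.209955 rad; t = (φ − α) mod 2π = 2.727191 rad, q = (φ − β) mod 2π = 5.362638 rad → L = 2.78·(2.727191 + 11.233379 + 5.362638) = 2.78·19.323208 = 53.718519 m
RSL: p² = d² − 2 + 2cos(α−β) − 2d(sin α + sin β) = 111.999707; p = √p² = 10.582991; φ = atan2(cos α + cos β, d − sin α − sin β) − atan2(2, p) = -0.222546 rad; t = (α − φ) mod 2π = 3.988496 rad, q = (β − φ) mod 2π = 1.353048 rad → L = 2.78·(3.988496 + 10.582991 + 1.353048) = 2.78·15.924535 = 44.270208 m
RLR: c = (6 − d² + 2cos(α−β) + 2d(sin α − sin β))/8 = -18.950477, |c| > 1 → infeasible
LRL: c = (6 − d² + 2cos(α−β) − 2d(sin α − sin β))/8 = -10.697708, |c| > 1 → infeasible
Shortest: LSL with L = 37.033769 m ≈ 37.0338 m
Convert LSL to answer units (arcs ×180/π): t = 2.645515·180/π = 151.5769°, p = ρ·p = 2.78·9.673762 = 26.8931 m, q = 1.002223·180/π = 57.4231°, L = 37.0338 m.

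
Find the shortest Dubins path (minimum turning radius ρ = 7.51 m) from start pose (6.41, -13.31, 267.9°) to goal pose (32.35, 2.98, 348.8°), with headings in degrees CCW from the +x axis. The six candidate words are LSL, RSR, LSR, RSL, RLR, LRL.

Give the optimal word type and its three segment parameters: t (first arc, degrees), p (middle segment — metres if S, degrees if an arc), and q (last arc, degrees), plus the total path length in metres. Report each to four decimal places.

Let ψ = atan2(Δy, Δx) = atan2(16.29, 25.94) = 32.1283° be the start→goal bearing.
Normalize: d = |goal − start| / ρ = 30.630829/7.51 = 4.078672, α = (θ_start − ψ) mod 360° = 235.7717° = 4.114992 rad, β = (θ_goal − ψ) mod 360° = 316.6717° = 5.526964 rad.
Common terms: sin α = -0.826803, cos α = -0.562492, sin β = -0.686178, cos β = 0.727434, cos(α−β) = 0.158158, d² = 16.635568. Work in radians in the unit-radius frame; every candidate has L = ρ·(t + p + q).
LSL: p² = 2 + d² − 2cos(α−β) + 2d(sin α − sin β) = 17.172127; p = √p² = 4.143927; φ = atan2(cos β − cos α, d + sin α − sin β) = 0.316541 rad; t = (φ − α) mod 2π = 2.484734 rad, q = (β − φ) mod 2π = 5.210423 rad → L = 7.51·(2.484734 + 4.143927 + 5.210423) = 7.51·11.839083 = 88.911515 m
RSR: p² = 2 + d² − 2cos(α−β) + 2d(sin β − sin α) = 19.466377; p = √p² = 4.412072; φ = atan2(cos α − cos β, d − sin α + sin β) = -0.296697 rad; t = (α − φ) mod 2π = 4.411689 rad, q = (φ − β) mod 2π = 0.459525 rad → L = 7.51·(4.411689 + 4.412072 + 0.459525) = 7.51·9.283286 = 69.717475 m
LSR: p² = d² − 2 + 2cos(α−β) + 2d(sin α + sin β) = 2.609980; p = √p² = 1.615543; φ = atan2(−cos α − cos β, d + sin α + sin β) − atan2(−2, p) = 0.827135 rad; t = (φ − α) mod 2π = 2.995329 rad, q = (φ − β) mod 2π = 1.583357 rad → L = 7.51·(2.995329 + 1.615543 + 1.583357) = 7.51·6.194229 = 46.518659 m
RSL: p² = d² − 2 + 2cos(α−β) − 2d(sin α + sin β) = 27.293789; p = √p² = 5.224346; φ = atan2(cos α + cos β, d − sin α − sin β) − atan2(2, p) = -0.336122 rad; t = (α − φ) mod 2π = 4.451114 rad, q = (β − φ) mod 2π = 5.863086 rad → L = 7.51·(4.451114 + 5.224346 + 5.863086) = 7.51·15.538546 = 116.694481 m
RLR: c = (6 − d² + 2cos(α−β) + 2d(sin α − sin β))/8 = -1.433297, |c| > 1 → infeasible
LRL: c = (6 − d² + 2cos(α−β) − 2d(sin α − sin β))/8 = -1.146516, |c| > 1 → infeasible
Shortest: LSR with L = 46.518659 m ≈ 46.5187 m
Convert LSR to answer units (arcs ×180/π): t = 2.995329·180/π = 171.6197°, p = ρ·p = 7.51·1.615543 = 12.1327 m, q = 1.583357·180/π = 90.7197°, L = 46.5187 m.

LSR: t = 171.6197°, p = 12.1327 m, q = 90.7197°, L = 46.5187 m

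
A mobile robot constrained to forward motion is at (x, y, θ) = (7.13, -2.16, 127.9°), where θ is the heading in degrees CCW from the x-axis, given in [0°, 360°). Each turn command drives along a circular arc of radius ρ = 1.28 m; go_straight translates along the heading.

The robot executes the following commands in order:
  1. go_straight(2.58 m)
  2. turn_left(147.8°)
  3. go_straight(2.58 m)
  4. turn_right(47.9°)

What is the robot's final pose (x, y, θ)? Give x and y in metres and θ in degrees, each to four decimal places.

set_pose: (x, y, θ) = (7.1300, -2.1600, 127.9000°), ρ = 1.28
go_straight(2.58): x += 2.58·cos θ, y += 2.58·sin θ → (5.5451, -0.1242, 127.9000°)
turn_left(147.8°): centre at ρ to the left, rotate +147.8° → (3.2614, -1.0376, 275.7000°)
go_straight(2.58): x += 2.58·cos θ, y += 2.58·sin θ → (3.5177, -3.6048, 275.7000°)
turn_right(47.9°): centre at ρ to the right, rotate −47.9° → (3.1922, -4.5918, 227.8000°)

(3.1922, -4.5918, 227.8000°)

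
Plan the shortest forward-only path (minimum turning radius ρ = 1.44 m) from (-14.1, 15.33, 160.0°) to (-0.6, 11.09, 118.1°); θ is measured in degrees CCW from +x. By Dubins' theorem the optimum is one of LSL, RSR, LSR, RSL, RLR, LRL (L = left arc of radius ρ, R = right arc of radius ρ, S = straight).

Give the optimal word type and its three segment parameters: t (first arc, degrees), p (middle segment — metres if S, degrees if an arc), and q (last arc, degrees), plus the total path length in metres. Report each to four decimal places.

Let ψ = atan2(Δy, Δx) = atan2(-4.24, 13.50) = -17.4362° be the start→goal bearing.
Normalize: d = |goal − start| / ρ = 14.150180/1.44 = 9.826514, α = (θ_start − ψ) mod 360° = 177.4362° = 3.096845 rad, β = (θ_goal − ψ) mod 360° = 135.5362° = 2.365552 rad.
Common terms: sin α = 0.044733, cos α = -0.998999, sin β = 0.700459, cos β = -0.713693, cos(α−β) = 0.744312, d² = 96.560378. Work in radians in the unit-radius frame; every candidate has L = ρ·(t + p + q).
LSL: p² = 2 + d² − 2cos(α−β) + 2d(sin α − sin β) = 84.184745; p = √p² = 9.175225; φ = atan2(cos β − cos α, d + sin α − sin β) = 0.031100 rad; t = (φ − α) mod 2π = 3.217441 rad, q = (β − φ) mod 2π = 2.334452 rad → L = 1.44·(3.217441 + 9.175225 + 2.334452) = 1.44·14.727117 = 21.207048 m
RSR: p² = 2 + d² − 2cos(α−β) + 2d(sin β − sin α) = 109.958765; p = √p² = 10.486122; φ = atan2(cos α − cos β, d − sin α + sin β) = -0.027211 rad; t = (α − φ) mod 2π = 3.124056 rad, q = (φ − β) mod 2π = 3.890422 rad → L = 1.44·(3.124056 + 10.486122 + 3.890422) = 1.44·17.500601 = 25.200865 m
LSR: p² = d² − 2 + 2cos(α−β) + 2d(sin α + sin β) = 110.694276; p = √p² = 10.521135; φ = atan2(−cos α − cos β, d + sin α + sin β) − atan2(−2, p) = 0.348464 rad; t = (φ − α) mod 2π = 3.534804 rad, q = (φ − β) mod 2π = 4.266097 rad → L = 1.44·(3.534804 + 10.521135 + 4.266097) = 1.44·18.322036 = 26.383732 m
RSL: p² = d² − 2 + 2cos(α−β) − 2d(sin α + sin β) = 81.403727; p = √p² = 9.022401; φ = atan2(cos α + cos β, d − sin α − sin β) − atan2(2, p) = -0.404549 rad; t = (α − φ) mod 2π = 3.501394 rad, q = (β − φ) mod 2π = 2.770101 rad → L = 1.44·(3.501394 + 9.022401 + 2.770101) = 1.44·15.293896 = 22.023210 m
RLR: c = (6 − d² + 2cos(α−β) + 2d(sin α − sin β))/8 = -12.744846, |c| > 1 → infeasible
LRL: c = (6 − d² + 2cos(α−β) − 2d(sin α − sin β))/8 = -9.523093, |c| > 1 → infeasible
Shortest: LSL with L = 21.207048 m ≈ 21.2070 m
Convert LSL to answer units (arcs ×180/π): t = 3.217441·180/π = 184.3458°, p = ρ·p = 1.44·9.175225 = 13.2123 m, q = 2.334452·180/π = 133.7542°, L = 21.2070 m.

LSL: t = 184.3458°, p = 13.2123 m, q = 133.7542°, L = 21.2070 m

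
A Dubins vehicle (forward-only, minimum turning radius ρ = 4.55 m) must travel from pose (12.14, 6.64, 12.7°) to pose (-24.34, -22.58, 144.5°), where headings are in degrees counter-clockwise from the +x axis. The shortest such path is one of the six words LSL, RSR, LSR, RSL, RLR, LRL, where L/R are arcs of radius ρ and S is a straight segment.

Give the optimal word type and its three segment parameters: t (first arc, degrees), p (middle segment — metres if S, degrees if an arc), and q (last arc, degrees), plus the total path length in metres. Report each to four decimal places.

RSR: t = 161.5260°, p = 40.7178 m, q = 66.6740°, L = 58.8397 m

Let ψ = atan2(Δy, Δx) = atan2(-29.22, -36.48) = -141.3057° be the start→goal bearing.
Normalize: d = |goal − start| / ρ = 46.739692/4.55 = 10.272460, α = (θ_start − ψ) mod 360° = 154.0057° = 2.687907 rad, β = (θ_goal − ψ) mod 360° = 285.8057° = 4.988251 rad.
Common terms: sin α = 0.438281, cos α = -0.898838, sin β = -0.962191, cos β = 0.272377, cos(α−β) = -0.666532, d² = 105.523430. Work in radians in the unit-radius frame; every candidate has L = ρ·(t + p + q).
LSL: p² = 2 + d² − 2cos(α−β) + 2d(sin α − sin β) = 137.629079; p = √p² = 11.731542; φ = atan2(cos β − cos α, d + sin α − sin β) = 0.100001 rad; t = (φ − α) mod 2π = 3.695279 rad, q = (β − φ) mod 2π = 4.888250 rad → L = 4.55·(3.695279 + 11.731542 + 4.888250) = 4.55·20.315071 = 92.433574 m
RSR: p² = 2 + d² − 2cos(α−β) + 2d(sin β − sin α) = 80.083910; p = √p² = 8.948961; φ = atan2(cos α − cos β, d − sin α + sin β) = -0.131254 rad; t = (α − φ) mod 2π = 2.819161 rad, q = (φ − β) mod 2π = 1.163681 rad → L = 4.55·(2.819161 + 8.948961 + 1.163681) = 4.55·12.931803 = 58.839703 m
LSR: p² = d² − 2 + 2cos(α−β) + 2d(sin α + sin β) = 91.426686; p = √p² = 9.561730; φ = atan2(−cos α − cos β, d + sin α + sin β) − atan2(−2, p) = 0.270368 rad; t = (φ − α) mod 2π = 3.865646 rad, q = (φ − β) mod 2π = 1.565302 rad → L = 4.55·(3.865646 + 9.561730 + 1.565302) = 4.55·14.992679 = 68.216690 m
RSL: p² = d² − 2 + 2cos(α−β) − 2d(sin α + sin β) = 112.954043; p = √p² = 10.627984; φ = atan2(cos α + cos β, d − sin α − sin β) − atan2(2, p) = -0.243967 rad; t = (α − φ) mod 2π = 2.931874 rad, q = (β − φ) mod 2π = 5.232218 rad → L = 4.55·(2.931874 + 10.627984 + 5.232218) = 4.55·18.792077 = 85.503949 m
RLR: c = (6 − d² + 2cos(α−β) + 2d(sin α − sin β))/8 = -9.010489, |c| > 1 → infeasible
LRL: c = (6 − d² + 2cos(α−β) − 2d(sin α − sin β))/8 = -16.203635, |c| > 1 → infeasible
Shortest: RSR with L = 58.839703 m ≈ 58.8397 m
Convert RSR to answer units (arcs ×180/π): t = 2.819161·180/π = 161.5260°, p = ρ·p = 4.55·8.948961 = 40.7178 m, q = 1.163681·180/π = 66.6740°, L = 58.8397 m.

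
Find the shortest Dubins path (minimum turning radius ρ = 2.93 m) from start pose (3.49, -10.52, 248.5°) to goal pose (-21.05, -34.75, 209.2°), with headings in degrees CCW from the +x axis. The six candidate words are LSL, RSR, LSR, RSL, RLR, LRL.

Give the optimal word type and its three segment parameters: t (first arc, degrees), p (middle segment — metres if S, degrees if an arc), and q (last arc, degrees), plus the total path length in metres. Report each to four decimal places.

Let ψ = atan2(Δy, Δx) = atan2(-24.23, -24.54) = -135.3642° be the start→goal bearing.
Normalize: d = |goal − start| / ρ = 34.486294/2.93 = 11.770066, α = (θ_start − ψ) mod 360° = 23.8642° = 0.416509 rad, β = (θ_goal − ψ) mod 360° = 344.5642° = 6.013780 rad.
Common terms: sin α = 0.404570, cos α = 0.914507, sin β = -0.266159, cos β = 0.963929, cos(α−β) = 0.773840, d² = 138.534462. Work in radians in the unit-radius frame; every candidate has L = ρ·(t + p + q).
LSL: p² = 2 + d² − 2cos(α−β) + 2d(sin α − sin β) = 154.775824; p = √p² = 12.440893; φ = atan2(cos β − cos α, d + sin α − sin β) = 0.003973 rad; t = (φ − α) mod 2π = 5.870649 rad, q = (β − φ) mod 2π = 6.009807 rad → L = 2.93·(5.870649 + 12.440893 + 6.009807) = 2.93·24.321349 = 71.261554 m
RSR: p² = 2 + d² − 2cos(α−β) + 2d(sin β − sin α) = 123.197738; p = √p² = 11.099448; φ = atan2(cos α − cos β, d − sin α + sin β) = -0.004453 rad; t = (α − φ) mod 2π = 0.420961 rad, q = (φ − β) mod 2π = 0.264953 rad → L = 2.93·(0.420961 + 11.099448 + 0.264953) = 2.93·11.785362 = 34.531111 m
LSR: p² = d² − 2 + 2cos(α−β) + 2d(sin α + sin β) = 141.340365; p = √p² = 11.888665; φ = atan2(−cos α − cos β, d + sin α + sin β) − atan2(−2, p) = 0.010217 rad; t = (φ − α) mod 2π = 5.876893 rad, q = (φ − β) mod 2π = 0.279622 rad → L = 2.93·(5.876893 + 11.888665 + 0.279622) = 2.93·18.045181 = 52.872380 m
RSL: p² = d² − 2 + 2cos(α−β) − 2d(sin α + sin β) = 134.823919; p = √p² = 11.611370; φ = atan2(cos α + cos β, d − sin α − sin β) − atan2(2, p) = -0.010460 rad; t = (α − φ) mod 2π = 0.426969 rad, q = (β − φ) mod 2π = 6.024240 rad → L = 2.93·(0.426969 + 11.611370 + 6.024240) = 2.93·18.062579 = 52.923356 m
RLR: c = (6 − d² + 2cos(α−β) + 2d(sin α − sin β))/8 = -14.399717, |c| > 1 → infeasible
LRL: c = (6 − d² + 2cos(α−β) − 2d(sin α − sin β))/8 = -18.346978, |c| > 1 → infeasible
Shortest: RSR with L = 34.531111 m ≈ 34.5311 m
Convert RSR to answer units (arcs ×180/π): t = 0.420961·180/π = 24.1193°, p = ρ·p = 2.93·11.099448 = 32.5214 m, q = 0.264953·180/π = 15.1807°, L = 34.5311 m.

RSR: t = 24.1193°, p = 32.5214 m, q = 15.1807°, L = 34.5311 m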